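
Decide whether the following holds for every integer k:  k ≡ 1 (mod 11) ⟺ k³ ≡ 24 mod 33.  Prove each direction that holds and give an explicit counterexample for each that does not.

(⇒) fails and (⇐) fails.

Forward direction. This fails: take k = 1. Then 1 ≡ 1 (mod 11), but 1³ = 1 ≡ 1 (mod 33), not 24.

Converse. This fails: take k = 18. Then 18³ = 5832 ≡ 24 (mod 33), yet 18 ≡ 7 (mod 11), not 1.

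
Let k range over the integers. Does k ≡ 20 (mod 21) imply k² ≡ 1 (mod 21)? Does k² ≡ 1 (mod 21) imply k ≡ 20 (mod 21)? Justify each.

Only the forward direction holds.

[⇒] Suppose k ≡ 20 (mod 21). Write k = 21j + 20. Then (21j + 20)² = 441j² + 840j + 400 = 21(21j² + 40j + 19) + 1, so k² ≡ 1 (mod 21).

[⇐] This fails: take k = 1. Then 1² = 1 ≡ 1 (mod 21), yet 1 ≡ 1 (mod 21), not 20.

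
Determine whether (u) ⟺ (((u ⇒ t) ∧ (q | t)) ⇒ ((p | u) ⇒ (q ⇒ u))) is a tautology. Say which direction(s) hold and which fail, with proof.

Only the forward implication holds.

(⇐) This fails. Under p = F, t = F, q = F, u = F, the left side is false but the right side is true.

(⇒) Assume the antecedent. If u is true, the consequent reduces to true regardless of the other variables. If u is false, the antecedent cannot hold. Either way the consequent holds.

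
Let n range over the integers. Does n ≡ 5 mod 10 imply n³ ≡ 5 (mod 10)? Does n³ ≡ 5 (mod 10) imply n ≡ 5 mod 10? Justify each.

[⇒] Suppose n ≡ 5 mod 10. Write n = 10j + 5. Then (10j + 5)³ = 1000j³ + 1500j² + 750j + 125 = 10(100j³ + 150j² + 75j + 12) + 5, so n³ ≡ 5 (mod 10).

[⇐] Conversely, suppose n³ ≡ 5 (mod 10). The only residue r in {0, …, 9} with r³ ≡ 5 (mod 10) is r = 5, so n ≡ 5 (mod 10).

The biconditional holds.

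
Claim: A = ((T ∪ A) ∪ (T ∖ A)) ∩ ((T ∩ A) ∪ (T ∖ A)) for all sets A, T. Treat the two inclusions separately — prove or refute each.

Neither inclusion holds.

Forward inclusion. This inclusion fails. Take A = {1}, T = ∅; then 1 ∈ A but 1 ∉ ((T ∪ A) ∪ (T ∖ A)) ∩ ((T ∩ A) ∪ (T ∖ A)).

Reverse inclusion. This inclusion fails. Take A = ∅, T = {1}; then 1 ∈ ((T ∪ A) ∪ (T ∖ A)) ∩ ((T ∩ A) ∪ (T ∖ A)) but 1 ∉ A.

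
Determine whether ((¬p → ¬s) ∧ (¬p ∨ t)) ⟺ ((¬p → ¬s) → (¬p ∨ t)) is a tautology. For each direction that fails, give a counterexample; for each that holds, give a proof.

The forward direction holds; the converse fails.

(⟸) This fails. Under p = F, s = T, t = F, the left side is false but the right side is true.

(⟹) Assume the antecedent. If p is true, the antecedent forces (p = T, s = F, t = T) or (p = T, s = T, t = T), and (¬p → ¬s) → (¬p ∨ t) holds there. If p is false, (¬p → ¬s) → (¬p ∨ t) reduces to true regardless of the other variables. Either way (¬p → ¬s) → (¬p ∨ t) holds.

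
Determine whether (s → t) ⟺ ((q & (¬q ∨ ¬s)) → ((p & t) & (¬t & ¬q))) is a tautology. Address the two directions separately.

(⇒) This fails. Under t = F, p = F, q = T, s = F, the left side is true but the right side is false.

(⇐) This fails. Under t = F, p = F, q = F, s = T, the left side is false but the right side is true.

Both directions fail.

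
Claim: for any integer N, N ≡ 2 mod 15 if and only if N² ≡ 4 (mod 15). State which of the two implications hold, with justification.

Only the forward implication holds.

(⟹) Suppose N ≡ 2 mod 15. Write N = 15j + 2. Then (15j + 2)² = 225j² + 60j + 4 = 15(15j² + 4j) + 4, so N² ≡ 4 (mod 15).

(⟸) This fails: take N = 7. Then 7² = 49 ≡ 4 (mod 15), yet 7 ≡ 7 (mod 15), not 2.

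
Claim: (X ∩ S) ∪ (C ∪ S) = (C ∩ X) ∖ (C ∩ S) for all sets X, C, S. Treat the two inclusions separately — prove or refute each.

(⟹) This inclusion fails. Take X = ∅, C = {1}, S = ∅; then 1 ∈ (X ∩ S) ∪ (C ∪ S) but 1 ∉ (C ∩ X) ∖ (C ∩ S).

(⟸) Let x ∈ (C ∩ X) ∖ (C ∩ S). Then x ∈ X ∩ C and x ∉ S, from which x ∈ (X ∩ S) ∪ (C ∪ S).

(⊆) fails; (⊇) holds.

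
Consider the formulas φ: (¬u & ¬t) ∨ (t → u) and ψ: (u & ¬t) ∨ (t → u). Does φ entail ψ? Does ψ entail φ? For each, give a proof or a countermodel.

(⇒) Assume the antecedent. If u is true, (u & ¬t) ∨ (t → u) reduces to true regardless of the other variables. If u is false, the antecedent forces (u = F, t = F), and (u & ¬t) ∨ (t → u) holds there. Either way (u & ¬t) ∨ (t → u) holds.

(⇐) Assume the antecedent. If u is true, (¬u & ¬t) ∨ (t → u) reduces to true regardless of the other variables. If u is false, the antecedent forces (u = F, t = F), and (¬u & ¬t) ∨ (t → u) holds there. Either way (¬u & ¬t) ∨ (t → u) holds.

Both implications hold.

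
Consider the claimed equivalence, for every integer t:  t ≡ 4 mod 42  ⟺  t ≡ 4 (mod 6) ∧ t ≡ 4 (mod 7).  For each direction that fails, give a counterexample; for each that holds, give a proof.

(→) Suppose t ≡ 4 (mod 42); write t = 42j + 4. Since 6 ∣ 42, reducing mod 6 gives t ≡ 4 (mod 6); since 7 ∣ 42, reducing mod 7 gives t ≡ 4 (mod 7).

(←) Conversely, if t ≡ 4 (mod 6) and t ≡ 4 (mod 7), then by the Chinese remainder theorem t ≡ 4 (mod 42). This is exactly t ≡ 4 (mod 42).

Both directions hold.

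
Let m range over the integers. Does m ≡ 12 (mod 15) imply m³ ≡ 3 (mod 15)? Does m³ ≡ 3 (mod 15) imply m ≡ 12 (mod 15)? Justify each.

The biconditional holds.

[⇒] Suppose m ≡ 12 (mod 15). Write m = 15j + 12. Then (15j + 12)³ = 3375j³ + 8100j² + 6480j + 1728 = 15(225j³ + 540j² + 432j + 115) + 3, so m³ ≡ 3 (mod 15).

[⇐] Conversely, suppose m³ ≡ 3 (mod 15). The only residue r in {0, …, 14} with r³ ≡ 3 (mod 15) is r = 12, so m ≡ 12 (mod 15).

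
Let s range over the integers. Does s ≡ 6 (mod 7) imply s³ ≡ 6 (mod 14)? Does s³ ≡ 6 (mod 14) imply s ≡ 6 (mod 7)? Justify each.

(→) This fails: take s = 13. Then 13 ≡ 6 (mod 7), but 13³ = 2197 ≡ 13 (mod 14), not 6.

(←) This fails: take s = 10. Then 10³ = 1000 ≡ 6 (mod 14), yet 10 ≡ 3 (mod 7), not 6.

Neither implication holds.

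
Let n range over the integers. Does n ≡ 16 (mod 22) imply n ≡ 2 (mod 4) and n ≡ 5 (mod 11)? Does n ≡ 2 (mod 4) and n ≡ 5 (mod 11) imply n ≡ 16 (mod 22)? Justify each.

The forward direction fails; the converse holds.

[⇒] This fails: n = 16 gives 16 ≡ 16 (mod 22) but 16 ≡ 0 (mod 4), so the conjunction on the right does not hold.

[⇐] Conversely, if n ≡ 2 (mod 4) and n ≡ 5 (mod 11), then by the Chinese remainder theorem n ≡ 38 (mod 44). Since 38 ≡ 16 (mod 22) and 22 ∣ 44, we get n ≡ 16 (mod 22).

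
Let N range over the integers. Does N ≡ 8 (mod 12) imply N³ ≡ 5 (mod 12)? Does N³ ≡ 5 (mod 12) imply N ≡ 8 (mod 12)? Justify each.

(⇒) This fails: take N = 8. Then 8 ≡ 8 (mod 12), but 8³ = 512 ≡ 8 (mod 12), not 5.

(⇐) This fails: take N = 5. Then 5³ = 125 ≡ 5 (mod 12), yet 5 ≡ 5 (mod 12), not 8.

Neither direction holds.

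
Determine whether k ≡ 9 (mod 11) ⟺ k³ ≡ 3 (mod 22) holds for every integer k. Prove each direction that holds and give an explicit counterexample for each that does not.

(⇒) This fails: take k = 20. Then 20 ≡ 9 (mod 11), but 20³ = 8000 ≡ 14 (mod 22), not 3.

(⇐) Conversely, the residues r modulo 22 with r³ ≡ 3 (mod 22) are exactly {9}, and each is ≡ 9 (mod 11).

Only the reverse direction holds.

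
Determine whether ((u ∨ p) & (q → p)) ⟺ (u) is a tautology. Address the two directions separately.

(⇒) This fails. Under u = F, q = F, p = T, the left side is true but the right side is false.

(⇐) This fails. Under u = T, q = T, p = F, the left side is false but the right side is true.

Neither direction holds.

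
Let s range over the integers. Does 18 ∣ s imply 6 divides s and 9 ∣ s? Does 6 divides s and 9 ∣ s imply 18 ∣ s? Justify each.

(→) If 18 ∣ s, write s = 18q. Since 18 = 3·6, s = 6·(3q), so 6 ∣ s; and since 18 = 2·9, s = 9·(2q), so 9 ∣ s.

(←) Suppose 6 ∣ s and 9 ∣ s. Any common multiple of 6 and 9 is a multiple of their lcm; here lcm(6, 9) = 6·9/gcd(6, 9) = 54/3 = 18, so 18 ∣ s.

The biconditional holds.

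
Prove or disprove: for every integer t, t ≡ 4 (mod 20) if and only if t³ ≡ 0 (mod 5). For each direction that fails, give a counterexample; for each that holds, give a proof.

Neither direction holds.

(⇒) This fails: take t = 4. Then 4 ≡ 4 (mod 20), but 4³ = 64 ≡ 4 (mod 5), not 0.

(⇐) This fails: take t = 0. Then 0³ = 0 ≡ 0 (mod 5), yet 0 ≡ 0 (mod 20), not 4.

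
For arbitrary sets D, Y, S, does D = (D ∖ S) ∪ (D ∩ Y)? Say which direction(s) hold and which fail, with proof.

Only the reverse inclusion holds.

(⊆) This inclusion fails. Take D = {1}, Y = ∅, S = {1}; then 1 ∈ D but 1 ∉ (D ∖ S) ∪ (D ∩ Y).

(⊇) Let x ∈ (D ∖ S) ∪ (D ∩ Y). Then either x ∈ D and x ∉ Y, S; or x ∈ D ∩ Y and x ∉ S; or x ∈ D ∩ Y ∩ S. In each case x ∈ D, so (D ∖ S) ∪ (D ∩ Y) ⊆ D.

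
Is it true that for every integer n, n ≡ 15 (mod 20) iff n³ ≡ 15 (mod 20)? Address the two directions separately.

Converse. Suppose n³ ≡ 15 (mod 20). The only residue r in {0, …, 19} with r³ ≡ 15 (mod 20) is r = 15, so n ≡ 15 (mod 20).

Forward direction. Suppose n ≡ 15 (mod 20). Write n = 20j + 15. Then (20j + 15)³ = 8000j³ + 18000j² + 13500j + 3375 = 20(400j³ + 900j² + 675j + 168) + 15, so n³ ≡ 15 (mod 20).

Both directions hold.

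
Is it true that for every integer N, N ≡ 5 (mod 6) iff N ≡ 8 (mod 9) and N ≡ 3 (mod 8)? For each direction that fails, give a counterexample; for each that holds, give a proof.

Only the reverse direction holds.

(⟹) This fails: N = 65 gives 65 ≡ 5 (mod 6) but 65 ≡ 2 (mod 9), so the conjunction on the right does not hold.

(⟸) Conversely, if N ≡ 8 (mod 9) and N ≡ 3 (mod 8), then by the Chinese remainder theorem N ≡ 35 (mod 72). Since 35 ≡ 5 (mod 6) and 6 ∣ 72, we get N ≡ 5 (mod 6).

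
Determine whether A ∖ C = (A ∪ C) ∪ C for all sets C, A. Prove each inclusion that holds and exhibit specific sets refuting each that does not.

(⊆) Let x ∈ A ∖ C. Then x ∈ A and x ∉ C, from which x ∈ (A ∪ C) ∪ C.

(⊇) This inclusion fails. Take C = {1}, A = ∅; then 1 ∈ (A ∪ C) ∪ C but 1 ∉ A ∖ C.

The sets are not equal: only the forward inclusion holds.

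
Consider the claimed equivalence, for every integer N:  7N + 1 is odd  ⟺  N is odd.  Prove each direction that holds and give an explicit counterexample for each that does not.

Neither implication holds.

Forward direction. This fails: N = 4 gives 7N + 1 = 29, which is odd, but 4 is even, not odd.

Converse. This also fails: N = 3 is odd, but 7N + 1 = 22 is even, not odd.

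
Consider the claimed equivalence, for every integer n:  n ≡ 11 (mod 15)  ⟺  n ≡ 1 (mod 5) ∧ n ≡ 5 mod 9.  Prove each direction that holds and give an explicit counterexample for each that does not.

Only the converse holds.

[⇒] This fails: n = 26 gives 26 ≡ 11 (mod 15) but 26 ≡ 8 (mod 9), so the conjunction on the right does not hold.

[⇐] Conversely, if n ≡ 1 (mod 5) and n ≡ 5 (mod 9), then by the Chinese remainder theorem n ≡ 41 (mod 45). Since 41 ≡ 11 (mod 15) and 15 ∣ 45, we get n ≡ 11 (mod 15).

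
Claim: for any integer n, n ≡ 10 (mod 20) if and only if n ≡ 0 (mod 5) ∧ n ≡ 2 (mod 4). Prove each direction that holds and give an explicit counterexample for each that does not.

[⇐] If n ≡ 0 (mod 5) and n ≡ 2 (mod 4), then by the Chinese remainder theorem n ≡ 10 (mod 20). This is exactly n ≡ 10 (mod 20).

[⇒] Suppose n ≡ 10 (mod 20); write n = 20j + 10. Since 5 ∣ 20, reducing mod 5 gives n ≡ 10 ≡ 0 (mod 5); since 4 ∣ 20, reducing mod 4 gives n ≡ 10 ≡ 2 (mod 4).

The biconditional holds.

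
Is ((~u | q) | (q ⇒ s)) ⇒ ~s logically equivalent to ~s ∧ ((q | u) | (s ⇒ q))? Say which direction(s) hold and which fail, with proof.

Equivalent; both directions hold.

[⇒] Assume the antecedent. If u is true, the antecedent forces (u = T, q = F, s = F) or (u = T, q = T, s = F), and ~s ∧ ((q | u) | (s ⇒ q)) holds there. If u is false, the antecedent forces (u = F, q = F, s = F) or (u = F, q = T, s = F), and ~s ∧ ((q | u) | (s ⇒ q)) holds there. Either way ~s ∧ ((q | u) | (s ⇒ q)) holds.

[⇐] Assume the antecedent. If u is true, the antecedent forces (u = T, q = F, s = F) or (u = T, q = T, s = F), and ((~u | q) | (q ⇒ s)) ⇒ ~s holds there. If u is false, the antecedent forces (u = F, q = F, s = F) or (u = F, q = T, s = F), and ((~u | q) | (q ⇒ s)) ⇒ ~s holds there. Either way ((~u | q) | (q ⇒ s)) ⇒ ~s holds.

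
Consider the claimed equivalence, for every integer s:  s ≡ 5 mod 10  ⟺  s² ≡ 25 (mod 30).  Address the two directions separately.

(⇒) fails; (⇐) holds.

(⟹) This fails: take s = 15. Then 15 ≡ 5 (mod 10), but 15² = 225 ≡ 15 (mod 30), not 25.

(⟸) Conversely, the residues r modulo 30 with r² ≡ 25 (mod 30) are exactly {5, 25}, and each is ≡ 5 (mod 10).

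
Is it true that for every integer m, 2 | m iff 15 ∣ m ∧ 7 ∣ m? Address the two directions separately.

(⟹) This fails: take m = 2. Certainly 2 ∣ 2, but 15 ∤ 2.

(⟸) This fails: take m = 105. Both 15 ∣ 105 and 7 ∣ 105, yet 105 is not a multiple of 2 (since 105 = 52·2 + 1), so 2 ∤ 105.

Both directions fail.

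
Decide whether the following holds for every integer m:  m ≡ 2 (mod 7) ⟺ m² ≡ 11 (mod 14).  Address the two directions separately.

(→) This fails: take m = 2. Then 2 ≡ 2 (mod 7), but 2² = 4 ≡ 4 (mod 14), not 11.

(←) This fails: take m = 5. Then 5² = 25 ≡ 11 (mod 14), yet 5 ≡ 5 (mod 7), not 2.

Neither direction holds.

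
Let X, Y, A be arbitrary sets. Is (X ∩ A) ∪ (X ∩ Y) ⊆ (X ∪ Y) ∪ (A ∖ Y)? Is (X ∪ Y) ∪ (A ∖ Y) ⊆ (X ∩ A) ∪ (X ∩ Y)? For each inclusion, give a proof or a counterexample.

(⊆) holds; (⊇) fails.

(⊇) This inclusion fails. Take X = {1}, Y = ∅, A = ∅; then 1 ∈ (X ∪ Y) ∪ (A ∖ Y) but 1 ∉ (X ∩ A) ∪ (X ∩ Y).

(⊆) Let x ∈ (X ∩ A) ∪ (X ∩ Y). Then either x ∈ X ∩ Y and x ∉ A; or x ∈ X ∩ A and x ∉ Y; or x ∈ X ∩ Y ∩ A. In each case x ∈ (X ∪ Y) ∪ (A ∖ Y), so (X ∩ A) ∪ (X ∩ Y) ⊆ (X ∪ Y) ∪ (A ∖ Y).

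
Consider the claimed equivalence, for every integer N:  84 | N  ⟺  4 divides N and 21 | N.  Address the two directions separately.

Converse. Suppose 4 ∣ N and 21 ∣ N. Any common multiple of 4 and 21 is a multiple of their lcm; here gcd(4, 21) = 1, so lcm(4, 21) = 4·21 = 84, so 84 ∣ N.

Forward direction. If 84 ∣ N, write N = 84q. Since 84 = 21·4, N = 4·(21q), so 4 ∣ N; and since 84 = 4·21, N = 21·(4q), so 21 ∣ N.

Equivalent; both directions hold.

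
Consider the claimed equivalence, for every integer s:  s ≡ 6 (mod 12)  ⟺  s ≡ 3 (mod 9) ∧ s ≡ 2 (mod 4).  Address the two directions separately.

(⟸) If s ≡ 3 (mod 9) and s ≡ 2 (mod 4), then by the Chinese remainder theorem s ≡ 30 (mod 36). Since 30 ≡ 6 (mod 12) and 12 ∣ 36, we get s ≡ 6 (mod 12).

(⟹) This fails: s = 18 gives 18 ≡ 6 (mod 12) but 18 ≡ 0 (mod 9), so the conjunction on the right does not hold.

Not equivalent: only (⇐) holds.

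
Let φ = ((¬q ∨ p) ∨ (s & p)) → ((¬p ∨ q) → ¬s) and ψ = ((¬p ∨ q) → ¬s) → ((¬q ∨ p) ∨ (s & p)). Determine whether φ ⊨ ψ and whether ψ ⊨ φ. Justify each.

(⟹) This fails. Under p = F, s = F, q = T, the left side is true but the right side is false.

(⟸) This fails. Under p = F, s = T, q = F, the left side is false but the right side is true.

Both directions fail.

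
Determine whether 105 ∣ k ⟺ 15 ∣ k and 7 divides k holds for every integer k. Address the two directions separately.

Converse. Suppose 15 ∣ k and 7 ∣ k. Any common multiple of 15 and 7 is a multiple of their lcm; here gcd(15, 7) = 1, so lcm(15, 7) = 15·7 = 105, so 105 ∣ k.

Forward direction. If 105 ∣ k, write k = 105q. Since 105 = 7·15, k = 15·(7q), so 15 ∣ k; and since 105 = 15·7, k = 7·(15q), so 7 ∣ k.

Both directions hold; the statement is true.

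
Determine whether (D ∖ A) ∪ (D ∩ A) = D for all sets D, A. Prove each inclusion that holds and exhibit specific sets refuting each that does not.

Both inclusions hold.

Forward inclusion. Let x ∈ (D ∖ A) ∪ (D ∩ A). Then either x ∈ D and x ∉ A; or x ∈ D ∩ A. In each case x ∈ D, so (D ∖ A) ∪ (D ∩ A) ⊆ D.

Reverse inclusion. Let x ∈ D. Then either x ∈ D and x ∉ A; or x ∈ D ∩ A. In each case x ∈ (D ∖ A) ∪ (D ∩ A), so D ⊆ (D ∖ A) ∪ (D ∩ A).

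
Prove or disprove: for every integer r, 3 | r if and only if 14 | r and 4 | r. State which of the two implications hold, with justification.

Neither implication holds.

Forward direction. This fails: take r = 3. Certainly 3 ∣ 3, but 14 ∤ 3.

Converse. This fails: take r = 28. Both 14 ∣ 28 and 4 ∣ 28, yet 28 is not a multiple of 3 (since 28 = 9·3 + 1), so 3 ∤ 28.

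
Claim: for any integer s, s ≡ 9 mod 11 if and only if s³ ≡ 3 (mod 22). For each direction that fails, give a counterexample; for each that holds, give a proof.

(⟹) This fails: take s = 20. Then 20 ≡ 9 (mod 11), but 20³ = 8000 ≡ 14 (mod 22), not 3.

(⟸) Conversely, the residues r modulo 22 with r³ ≡ 3 (mod 22) are exactly {9}, and each is ≡ 9 (mod 11).

Only the reverse direction holds.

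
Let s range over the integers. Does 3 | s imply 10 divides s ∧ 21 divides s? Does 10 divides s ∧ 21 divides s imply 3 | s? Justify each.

(⇒) fails; (⇐) holds.

(⇒) This fails: take s = 3. Certainly 3 ∣ 3, but 10 ∤ 3.

(⇐) Suppose 10 ∣ s and 21 ∣ s. Any common multiple of 10 and 21 is a multiple of their lcm; here gcd(10, 21) = 1, so lcm(10, 21) = 10·21 = 210, so 210 ∣ s. Since 3 ∣ 210, it follows that 3 ∣ s.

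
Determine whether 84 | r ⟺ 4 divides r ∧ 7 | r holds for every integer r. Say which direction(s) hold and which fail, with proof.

Forward direction. If 84 ∣ r, write r = 84q. Since 84 = 21·4, r = 4·(21q), so 4 ∣ r; and since 84 = 12·7, r = 7·(12q), so 7 ∣ r.

Converse. This fails: take r = 28. Both 4 ∣ 28 and 7 ∣ 28, yet 28 is not a multiple of 84 (since 28 = 0·84 + 28), so 84 ∤ 28.

The forward direction holds; the converse fails.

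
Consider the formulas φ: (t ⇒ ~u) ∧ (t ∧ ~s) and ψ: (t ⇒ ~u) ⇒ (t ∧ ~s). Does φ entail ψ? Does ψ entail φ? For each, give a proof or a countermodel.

(→) Assume the antecedent. If t is true, the antecedent forces (t = T, u = F, s = F), and (t ⇒ ~u) ⇒ (t ∧ ~s) holds there. If t is false, the antecedent cannot hold. Either way (t ⇒ ~u) ⇒ (t ∧ ~s) holds.

(←) This fails. Under t = T, u = T, s = F, the left side is false but the right side is true.

(⇒) holds; (⇐) fails.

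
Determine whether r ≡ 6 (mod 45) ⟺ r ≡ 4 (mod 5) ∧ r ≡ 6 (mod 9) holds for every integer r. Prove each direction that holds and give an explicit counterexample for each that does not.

Both directions fail.

[⇒] This fails: r = 6 gives 6 ≡ 6 (mod 45) but 6 ≡ 1 (mod 5), so the conjunction on the right does not hold.

[⇐] This fails: r = 24 satisfies both congruences on the right (24 ≡ 4 mod 5 and 24 ≡ 6 mod 9) yet 24 ≡ 24 (mod 45), not 6.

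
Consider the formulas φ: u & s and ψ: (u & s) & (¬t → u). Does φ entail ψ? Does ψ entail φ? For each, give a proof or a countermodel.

(→) Assume the antecedent. If t is true, the antecedent forces (t = T, u = T, s = T), and (u & s) & (¬t → u) holds there. If t is false, the antecedent forces (t = F, u = T, s = T), and (u & s) & (¬t → u) holds there. Either way (u & s) & (¬t → u) holds.

(←) Assume the antecedent. If t is true, the antecedent forces (t = T, u = T, s = T), and u & s holds there. If t is false, the antecedent forces (t = F, u = T, s = T), and u & s holds there. Either way u & s holds.

Both implications hold.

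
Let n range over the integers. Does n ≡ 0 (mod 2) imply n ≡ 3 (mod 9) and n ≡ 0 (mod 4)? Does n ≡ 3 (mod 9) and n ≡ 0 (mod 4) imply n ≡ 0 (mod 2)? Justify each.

Only the converse holds.

(⇐) If n ≡ 3 (mod 9) and n ≡ 0 (mod 4), then by the Chinese remainder theorem n ≡ 12 (mod 36). Since 12 ≡ 0 (mod 2) and 2 ∣ 36, we get n ≡ 0 (mod 2).

(⇒) This fails: n = 0 gives 0 ≡ 0 (mod 2) but 0 ≡ 0 (mod 9), so the conjunction on the right does not hold.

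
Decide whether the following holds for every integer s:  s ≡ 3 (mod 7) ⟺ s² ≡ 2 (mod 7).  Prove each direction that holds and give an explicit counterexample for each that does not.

(⇒) Suppose s ≡ 3 (mod 7). Write s = 7j + 3. Then (7j + 3)² = 49j² + 42j + 9 = 7(7j² + 6j + 1) + 2, so s² ≡ 2 (mod 7).

(⇐) This fails: take s = 4. Then 4² = 16 ≡ 2 (mod 7), yet 4 ≡ 4 (mod 7), not 3.

Only the forward direction holds.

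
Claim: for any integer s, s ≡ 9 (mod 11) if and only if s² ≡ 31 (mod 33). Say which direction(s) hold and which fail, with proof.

(⇒) fails and (⇐) fails.

(⟹) This fails: take s = 9. Then 9 ≡ 9 (mod 11), but 9² = 81 ≡ 15 (mod 33), not 31.

(⟸) This fails: take s = 8. Then 8² = 64 ≡ 31 (mod 33), yet 8 ≡ 8 (mod 11), not 9.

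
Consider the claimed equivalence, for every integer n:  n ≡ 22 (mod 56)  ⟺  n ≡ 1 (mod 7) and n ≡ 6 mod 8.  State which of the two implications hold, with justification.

Equivalent; both directions hold.

(→) Suppose n ≡ 22 (mod 56); write n = 56j + 22. Since 7 ∣ 56, reducing mod 7 gives n ≡ 22 ≡ 1 (mod 7); since 8 ∣ 56, reducing mod 8 gives n ≡ 22 ≡ 6 (mod 8).

(←) Conversely, if n ≡ 1 (mod 7) and n ≡ 6 (mod 8), then by the Chinese remainder theorem n ≡ 22 (mod 56). This is exactly n ≡ 22 (mod 56).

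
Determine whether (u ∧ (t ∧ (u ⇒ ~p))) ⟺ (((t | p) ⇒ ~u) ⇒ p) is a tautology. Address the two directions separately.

(⇒) Assume the antecedent. If u is true, the antecedent forces (u = T, p = F, t = T), and ((t | p) ⇒ ~u) ⇒ p holds there. If u is false, the antecedent cannot hold. Either way ((t | p) ⇒ ~u) ⇒ p holds.

(⇐) This fails. Under u = F, p = T, t = F, the left side is false but the right side is true.

Only the forward direction holds.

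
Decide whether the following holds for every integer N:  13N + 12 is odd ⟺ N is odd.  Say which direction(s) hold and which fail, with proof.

(→) Suppose 13N + 12 is odd. Since 13 is odd, 13N and N have the same parity, so 13N + 12 ≡ N + 12 (mod 2). As 12 is even, 13N + 12 is odd exactly when N is odd. Thus N is odd.

(←) Conversely, suppose N is odd; write N = 2j + 1. Then 13N + 12 = 13·(2j + 1) + 12 = 2·13j + 25, which is odd.

Both directions hold; the statement is true.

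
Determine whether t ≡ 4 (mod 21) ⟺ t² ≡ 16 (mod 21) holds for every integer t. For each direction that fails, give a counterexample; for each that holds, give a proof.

Only the forward direction holds.

Forward direction. Suppose t ≡ 4 (mod 21). Write t = 21j + 4. Then (21j + 4)² = 441j² + 168j + 16 = 21(21j² + 8j) + 16, so t² ≡ 16 (mod 21).

Converse. This fails: take t = 10. Then 10² = 100 ≡ 16 (mod 21), yet 10 ≡ 10 (mod 21), not 4.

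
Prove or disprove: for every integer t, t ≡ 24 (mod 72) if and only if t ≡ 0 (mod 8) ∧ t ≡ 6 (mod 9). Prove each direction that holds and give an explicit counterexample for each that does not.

Both directions hold.

(⇒) Suppose t ≡ 24 (mod 72); write t = 72j + 24. Since 8 ∣ 72, reducing mod 8 gives t ≡ 24 ≡ 0 (mod 8); since 9 ∣ 72, reducing mod 9 gives t ≡ 24 ≡ 6 (mod 9).

(⇐) Conversely, if t ≡ 0 (mod 8) and t ≡ 6 (mod 9), then by the Chinese remainder theorem t ≡ 24 (mod 72). This is exactly t ≡ 24 (mod 72).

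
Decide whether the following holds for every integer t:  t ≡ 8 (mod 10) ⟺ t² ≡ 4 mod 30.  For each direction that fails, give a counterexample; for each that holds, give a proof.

[⇒] This fails: take t = 18. Then 18 ≡ 8 (mod 10), but 18² = 324 ≡ 24 (mod 30), not 4.

[⇐] This fails: take t = 2. Then 2² = 4 ≡ 4 (mod 30), yet 2 ≡ 2 (mod 10), not 8.

Neither direction holds.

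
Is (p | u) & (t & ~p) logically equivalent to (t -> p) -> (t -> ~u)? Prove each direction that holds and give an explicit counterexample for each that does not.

[⇐] This fails. Under p = F, t = F, u = F, the left side is false but the right side is true.

[⇒] Assume the antecedent. If p is true, the antecedent cannot hold. If p is false, (t -> p) -> (t -> ~u) reduces to true regardless of the other variables. Either way (t -> p) -> (t -> ~u) holds.

Only the forward implication holds.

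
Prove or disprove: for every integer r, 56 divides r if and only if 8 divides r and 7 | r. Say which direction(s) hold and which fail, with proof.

(⇐) Suppose 8 ∣ r and 7 ∣ r. Any common multiple of 8 and 7 is a multiple of their lcm; here gcd(8, 7) = 1, so lcm(8, 7) = 8·7 = 56, so 56 ∣ r.

(⇒) If 56 ∣ r, write r = 56q. Since 56 = 7·8, r = 8·(7q), so 8 ∣ r; and since 56 = 8·7, r = 7·(8q), so 7 ∣ r.

The biconditional holds.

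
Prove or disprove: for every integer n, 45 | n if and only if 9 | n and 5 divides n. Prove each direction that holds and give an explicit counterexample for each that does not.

Both directions hold.

(⇐) Suppose 9 ∣ n and 5 ∣ n. Any common multiple of 9 and 5 is a multiple of their lcm; here gcd(9, 5) = 1, so lcm(9, 5) = 9·5 = 45, so 45 ∣ n.

(⇒) If 45 ∣ n, write n = 45q. Since 45 = 5·9, n = 9·(5q), so 9 ∣ n; and since 45 = 9·5, n = 5·(9q), so 5 ∣ n.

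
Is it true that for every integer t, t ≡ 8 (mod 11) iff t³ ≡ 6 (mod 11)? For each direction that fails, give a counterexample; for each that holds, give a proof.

Equivalent; both directions hold.

[⇐] For the converse, argue contrapositively. If t ≢ 8 (mod 11), then t is congruent to one of 0, 1, 2, 3, 4, 5, 6, 7, 9, 10 modulo 11, and these give t³ ≡ 0, 1, 8, 5, 9, 4, 7, 2, 3, 10 respectively — never 6.

[⇒] Suppose t ≡ 8 (mod 11). Write t = 11j + 8. Then (11j + 8)³ = 1331j³ + 2904j² + 2112j + 512 = 11(121j³ + 264j² + 192j + 46) + 6, so t³ ≡ 6 (mod 11).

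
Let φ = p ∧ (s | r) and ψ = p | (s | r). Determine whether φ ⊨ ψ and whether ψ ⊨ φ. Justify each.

Only the forward implication holds.

(→) Assume the antecedent. If r is true, p | (s | r) reduces to true regardless of the other variables. If r is false, the antecedent forces (r = F, s = T, p = T), and p | (s | r) holds there. Either way p | (s | r) holds.

(←) This fails. Under r = T, s = F, p = F, the left side is false but the right side is true.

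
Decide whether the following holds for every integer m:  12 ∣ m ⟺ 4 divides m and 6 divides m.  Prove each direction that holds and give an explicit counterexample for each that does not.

(⇐) Suppose 4 ∣ m and 6 ∣ m. Any common multiple of 4 and 6 is a multiple of their lcm; here lcm(4, 6) = 4·6/gcd(4, 6) = 24/2 = 12, so 12 ∣ m.

(⇒) If 12 ∣ m, write m = 12q. Since 12 = 3·4, m = 4·(3q), so 4 ∣ m; and since 12 = 2·6, m = 6·(2q), so 6 ∣ m.

Both implications hold.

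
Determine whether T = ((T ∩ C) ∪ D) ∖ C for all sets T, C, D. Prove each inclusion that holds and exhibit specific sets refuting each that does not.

(⊆) This inclusion fails. Take T = {1}, C = ∅, D = ∅; then 1 ∈ T but 1 ∉ ((T ∩ C) ∪ D) ∖ C.

(⊇) This inclusion fails. Take T = ∅, C = ∅, D = {1}; then 1 ∈ ((T ∩ C) ∪ D) ∖ C but 1 ∉ T.

Neither inclusion holds.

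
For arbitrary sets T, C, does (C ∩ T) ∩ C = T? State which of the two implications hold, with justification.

(⊆) holds; (⊇) fails.

(⊆) Let x ∈ (C ∩ T) ∩ C. Then x ∈ T ∩ C, from which x ∈ T.

(⊇) This inclusion fails. Take T = {1}, C = ∅; then 1 ∈ T but 1 ∉ (C ∩ T) ∩ C.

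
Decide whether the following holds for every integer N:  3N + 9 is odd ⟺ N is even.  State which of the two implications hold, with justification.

Forward direction. Suppose 3N + 9 is odd. Since 3 is odd, 3N and N have the same parity, so 3N + 9 ≡ N + 9 (mod 2). As 9 is odd, 3N + 9 is odd exactly when N is even. Thus N is even.

Converse. Suppose N is even; write N = 2j. Then 3N + 9 = 3·(2j) + 9 = 2·3j + 9, which is odd.

Both directions hold.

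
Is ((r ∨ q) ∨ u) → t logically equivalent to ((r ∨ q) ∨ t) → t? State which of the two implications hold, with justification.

Not equivalent: only (⇒) holds.

[⇒] Assume the antecedent. If t is true, ((r ∨ q) ∨ t) → t reduces to true regardless of the other variables. If t is false, the antecedent forces (t = F, u = F, q = F, r = F), and ((r ∨ q) ∨ t) → t holds there. Either way ((r ∨ q) ∨ t) → t holds.

[⇐] This fails. Under t = F, u = T, q = F, r = F, the left side is false but the right side is true.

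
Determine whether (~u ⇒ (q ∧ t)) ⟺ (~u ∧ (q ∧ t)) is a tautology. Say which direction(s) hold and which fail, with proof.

Only the converse holds.

(←) Assume the antecedent. If u is true, the antecedent cannot hold. If u is false, the antecedent forces (u = F, t = T, q = T), and ~u ⇒ (q ∧ t) holds there. Either way ~u ⇒ (q ∧ t) holds.

(→) This fails. Under u = T, t = F, q = F, the left side is true but the right side is false.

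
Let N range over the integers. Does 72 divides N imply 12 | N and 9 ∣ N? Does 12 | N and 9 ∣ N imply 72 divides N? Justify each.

Only the forward implication holds.

(⟹) If 72 ∣ N, write N = 72q. Since 72 = 6·12, N = 12·(6q), so 12 ∣ N; and since 72 = 8·9, N = 9·(8q), so 9 ∣ N.

(⟸) This fails: take N = 36. Both 12 ∣ 36 and 9 ∣ 36, yet 36 is not a multiple of 72 (since 36 = 0·72 + 36), so 72 ∤ 36.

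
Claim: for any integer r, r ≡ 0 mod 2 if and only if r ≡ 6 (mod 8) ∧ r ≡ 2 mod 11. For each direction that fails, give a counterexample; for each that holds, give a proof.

(⇒) fails; (⇐) holds.

(←) If r ≡ 6 (mod 8) and r ≡ 2 (mod 11), then by the Chinese remainder theorem r ≡ 46 (mod 88). Since 46 ≡ 0 (mod 2) and 2 ∣ 88, we get r ≡ 0 (mod 2).

(→) This fails: r = 0 gives 0 ≡ 0 (mod 2) but 0 ≡ 0 (mod 8), so the conjunction on the right does not hold.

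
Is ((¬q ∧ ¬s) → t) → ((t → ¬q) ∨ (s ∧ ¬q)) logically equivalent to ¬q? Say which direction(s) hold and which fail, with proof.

[⇒] This fails. Under t = F, s = F, q = T, the left side is true but the right side is false.

[⇐] Assume the antecedent. If t is true, the antecedent forces (t = T, s = F, q = F) or (t = T, s = T, q = F), and the consequent holds there. If t is false, the consequent reduces to true regardless of the other variables. Either way the consequent holds.

Only the converse holds.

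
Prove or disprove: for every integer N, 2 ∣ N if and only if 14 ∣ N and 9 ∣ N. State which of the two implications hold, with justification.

The forward direction fails; the converse holds.

(⇒) This fails: take N = 2. Certainly 2 ∣ 2, but 14 ∤ 2.

(⇐) Suppose 14 ∣ N and 9 ∣ N. Any common multiple of 14 and 9 is a multiple of their lcm; here gcd(14, 9) = 1, so lcm(14, 9) = 14·9 = 126, so 126 ∣ N. Since 2 ∣ 126, it follows that 2 ∣ N.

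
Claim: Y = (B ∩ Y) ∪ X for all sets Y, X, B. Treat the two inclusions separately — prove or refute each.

(⟹) This inclusion fails. Take Y = {1}, X = ∅, B = ∅; then 1 ∈ Y but 1 ∉ (B ∩ Y) ∪ X.

(⟸) This inclusion fails. Take Y = ∅, X = {1}, B = ∅; then 1 ∈ (B ∩ Y) ∪ X but 1 ∉ Y.

Neither inclusion holds.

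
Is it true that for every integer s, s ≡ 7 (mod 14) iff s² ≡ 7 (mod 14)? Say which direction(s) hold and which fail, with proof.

(→) Suppose s ≡ 7 (mod 14). Write s = 14j + 7. Then (14j + 7)² = 196j² + 196j + 49 = 14(14j² + 14j + 3) + 7, so s² ≡ 7 (mod 14).

(←) Conversely, suppose s² ≡ 7 (mod 14). The only residue r in {0, …, 13} with r² ≡ 7 (mod 14) is r = 7, so s ≡ 7 (mod 14).

Both implications hold.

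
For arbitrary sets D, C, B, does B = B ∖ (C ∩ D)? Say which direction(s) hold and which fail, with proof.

(⊆) This inclusion fails. Take D = {1}, C = {1}, B = {1}; then 1 ∈ B but 1 ∉ B ∖ (C ∩ D).

(⊇) Let x ∈ B ∖ (C ∩ D). Then either x ∈ B and x ∉ D, C; or x ∈ D ∩ B and x ∉ C; or x ∈ C ∩ B and x ∉ D. In each case x ∈ B, so B ∖ (C ∩ D) ⊆ B.

The sets are not equal: only the reverse inclusion holds.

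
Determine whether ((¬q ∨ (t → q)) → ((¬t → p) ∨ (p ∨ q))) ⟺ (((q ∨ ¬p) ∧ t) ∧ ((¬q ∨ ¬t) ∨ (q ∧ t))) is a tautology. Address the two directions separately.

[⇐] Assume the antecedent. If p is true, the consequent reduces to true regardless of the other variables. If p is false, the antecedent forces (p = F, q = F, t = T) or (p = F, q = T, t = T), and the consequent holds there. Either way the consequent holds.

[⇒] This fails. Under p = T, q = F, t = F, the left side is true but the right side is false.

(⇒) fails; (⇐) holds.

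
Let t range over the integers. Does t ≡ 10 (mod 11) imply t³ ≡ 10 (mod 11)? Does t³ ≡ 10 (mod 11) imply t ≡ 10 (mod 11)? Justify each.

Both directions hold.

(←) Suppose t³ ≡ 10 (mod 11). The only residue r in {0, …, 10} with r³ ≡ 10 (mod 11) is r = 10, so t ≡ 10 (mod 11).

(→) Suppose t ≡ 10 (mod 11). Write t = 11j + 10. Then (11j + 10)³ = 1331j³ + 3630j² + 3300j + 1000 = 11(121j³ + 330j² + 300j + 90) + 10, so t³ ≡ 10 (mod 11).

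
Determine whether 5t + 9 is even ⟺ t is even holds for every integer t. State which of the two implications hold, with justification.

Forward direction. This fails: t = 3 gives 5t + 9 = 24, which is even, but 3 is odd, not even.

Converse. This also fails: t = 6 is even, but 5t + 9 = 39 is odd, not even.

Neither implication holds.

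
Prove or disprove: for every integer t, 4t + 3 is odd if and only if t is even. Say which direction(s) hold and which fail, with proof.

(←) Suppose t is even. Since 4 is even, 4t is even for every t, so 4t + 3 has the same parity as 3, which is odd. Hence 4t + 3 is odd.

(→) This fails: take t = 5. Then 4t + 3 = 23, which is odd, yet t = 5 is odd, not even.

(⇒) fails; (⇐) holds.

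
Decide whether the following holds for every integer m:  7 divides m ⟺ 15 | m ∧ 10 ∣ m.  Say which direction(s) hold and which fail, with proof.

(⟹) This fails: take m = 7. Certainly 7 ∣ 7, but 15 ∤ 7.

(⟸) This fails: take m = 30. Both 15 ∣ 30 and 10 ∣ 30, yet 30 is not a multiple of 7 (since 30 = 4·7 + 2), so 7 ∤ 30.

Both directions fail.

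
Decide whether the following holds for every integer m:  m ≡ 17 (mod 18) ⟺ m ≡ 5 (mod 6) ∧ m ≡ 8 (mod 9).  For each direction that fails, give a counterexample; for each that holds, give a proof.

Both implications hold.

[⇒] Suppose m ≡ 17 (mod 18); write m = 18j + 17. Since 6 ∣ 18, reducing mod 6 gives m ≡ 17 ≡ 5 (mod 6); since 9 ∣ 18, reducing mod 9 gives m ≡ 17 ≡ 8 (mod 9).

[⇐] Conversely, if m ≡ 5 (mod 6) and m ≡ 8 (mod 9), then by the Chinese remainder theorem m ≡ 17 (mod 18). This is exactly m ≡ 17 (mod 18).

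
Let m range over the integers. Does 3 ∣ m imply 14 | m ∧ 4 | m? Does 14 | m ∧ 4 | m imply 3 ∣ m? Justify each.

(⟹) This fails: take m = 3. Certainly 3 ∣ 3, but 14 ∤ 3.

(⟸) This fails: take m = 28. Both 14 ∣ 28 and 4 ∣ 28, yet 28 is not a multiple of 3 (since 28 = 9·3 + 1), so 3 ∤ 28.

Both directions fail.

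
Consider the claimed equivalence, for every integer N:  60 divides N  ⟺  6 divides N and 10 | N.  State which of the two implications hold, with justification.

(⇐) This fails: take N = 30. Both 6 ∣ 30 and 10 ∣ 30, yet 30 is not a multiple of 60 (since 30 = 0·60 + 30), so 60 ∤ 30.

(⇒) If 60 ∣ N, write N = 60q. Since 60 = 10·6, N = 6·(10q), so 6 ∣ N; and since 60 = 6·10, N = 10·(6q), so 10 ∣ N.

(⇒) holds; (⇐) fails.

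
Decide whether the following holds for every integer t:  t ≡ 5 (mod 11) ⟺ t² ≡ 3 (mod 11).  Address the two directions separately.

Forward direction. Suppose t ≡ 5 (mod 11). Write t = 11j + 5. Then (11j + 5)² = 121j² + 110j + 25 = 11(11j² + 10j + 2) + 3, so t² ≡ 3 (mod 11).

Converse. This fails: take t = 6. Then 6² = 36 ≡ 3 (mod 11), yet 6 ≡ 6 (mod 11), not 5.

Not equivalent: only (⇒) holds.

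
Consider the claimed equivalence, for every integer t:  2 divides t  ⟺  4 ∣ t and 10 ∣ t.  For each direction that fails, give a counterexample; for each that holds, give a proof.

Forward direction. This fails: take t = 2. Certainly 2 ∣ 2, but 4 ∤ 2.

Converse. Suppose 4 ∣ t and 10 ∣ t. Any common multiple of 4 and 10 is a multiple of their lcm; here lcm(4, 10) = 4·10/gcd(4, 10) = 40/2 = 20, so 20 ∣ t. Since 2 ∣ 20, it follows that 2 ∣ t.

Not equivalent: only (⇐) holds.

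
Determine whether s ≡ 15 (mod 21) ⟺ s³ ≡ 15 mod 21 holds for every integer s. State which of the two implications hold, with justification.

Only the forward direction holds.

(⇐) This fails: take s = 9. Then 9³ = 729 ≡ 15 (mod 21), yet 9 ≡ 9 (mod 21), not 15.

(⇒) Suppose s ≡ 15 (mod 21). Write s = 21j + 15. Then (21j + 15)³ = 9261j³ + 19845j² + 14175j + 3375 = 21(441j³ + 945j² + 675j + 160) + 15, so s³ ≡ 15 (mod 21).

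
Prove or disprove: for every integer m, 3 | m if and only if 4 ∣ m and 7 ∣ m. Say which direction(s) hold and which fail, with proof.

Neither direction holds.

[⇒] This fails: take m = 3. Certainly 3 ∣ 3, but 4 ∤ 3.

[⇐] This fails: take m = 28. Both 4 ∣ 28 and 7 ∣ 28, yet 28 is not a multiple of 3 (since 28 = 9·3 + 1), so 3 ∤ 28.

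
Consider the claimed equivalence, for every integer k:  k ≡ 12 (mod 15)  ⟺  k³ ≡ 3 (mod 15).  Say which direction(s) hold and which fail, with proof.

Both implications hold.

(⟸) Suppose k³ ≡ 3 (mod 15). The only residue r in {0, …, 14} with r³ ≡ 3 (mod 15) is r = 12, so k ≡ 12 (mod 15).

(⟹) Suppose k ≡ 12 (mod 15). Write k = 15j + 12. Then (15j + 12)³ = 3375j³ + 8100j² + 6480j + 1728 = 15(225j³ + 540j² + 432j + 115) + 3, so k³ ≡ 3 (mod 15).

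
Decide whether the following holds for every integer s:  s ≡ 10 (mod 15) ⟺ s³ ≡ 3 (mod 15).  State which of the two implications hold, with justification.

Forward direction. This fails: take s = 10. Then 10 ≡ 10 (mod 15), but 10³ = 1000 ≡ 10 (mod 15), not 3.

Converse. This fails: take s = 12. Then 12³ = 1728 ≡ 3 (mod 15), yet 12 ≡ 12 (mod 15), not 10.

Neither direction holds.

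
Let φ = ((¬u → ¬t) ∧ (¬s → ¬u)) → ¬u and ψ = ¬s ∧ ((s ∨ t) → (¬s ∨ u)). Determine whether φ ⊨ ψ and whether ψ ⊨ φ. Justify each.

Only the converse holds.

(⟹) This fails. Under u = F, s = T, t = F, the left side is true but the right side is false.

(⟸) Assume the antecedent. If u is true, the antecedent forces (u = T, s = F, t = F) or (u = T, s = F, t = T), and ((¬u → ¬t) ∧ (¬s → ¬u)) → ¬u holds there. If u is false, ((¬u → ¬t) ∧ (¬s → ¬u)) → ¬u reduces to true regardless of the other variables. Either way ((¬u → ¬t) ∧ (¬s → ¬u)) → ¬u holds.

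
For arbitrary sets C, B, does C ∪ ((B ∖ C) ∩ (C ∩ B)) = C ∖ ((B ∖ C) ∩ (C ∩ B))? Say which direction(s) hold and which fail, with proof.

Both inclusions hold; the sets are equal.

Forward inclusion. Let x ∈ C ∪ ((B ∖ C) ∩ (C ∩ B)). Then either x ∈ C and x ∉ B; or x ∈ C ∩ B. In each case x ∈ C ∖ ((B ∖ C) ∩ (C ∩ B)), so C ∪ ((B ∖ C) ∩ (C ∩ B)) ⊆ C ∖ ((B ∖ C) ∩ (C ∩ B)).

Reverse inclusion. Let x ∈ C ∖ ((B ∖ C) ∩ (C ∩ B)). Then either x ∈ C and x ∉ B; or x ∈ C ∩ B. In each case x ∈ C ∪ ((B ∖ C) ∩ (C ∩ B)), so C ∖ ((B ∖ C) ∩ (C ∩ B)) ⊆ C ∪ ((B ∖ C) ∩ (C ∩ B)).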